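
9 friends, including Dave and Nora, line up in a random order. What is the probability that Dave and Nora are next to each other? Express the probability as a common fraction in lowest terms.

2/9

There are 9! = 362880 arrangements.
Treat Dave and Nora as a block: 8! arrangements of the blocks × 2 orders within the block = 2·40320 = 80640.
Probability = 80640/362880 = 2/9.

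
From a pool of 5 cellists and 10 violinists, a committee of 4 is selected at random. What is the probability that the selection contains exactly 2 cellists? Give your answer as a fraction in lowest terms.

There are C(15,4) = 1365 ways to choose 4 from 15.
Selections with exactly 2 cellists: choose 2 of the 5 cellists and 2 of the 10 violinists, C(5,2)·C(10,2) = 10·45 = 450.
Probability = 450/1365 = 30/91.

30/91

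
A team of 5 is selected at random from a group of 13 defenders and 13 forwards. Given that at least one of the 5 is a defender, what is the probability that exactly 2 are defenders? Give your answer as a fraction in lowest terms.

Work in counts. Selections with at least one defender: C(26,5) − C(13,5) = 65780 − 1287 = 64493.
Of those, selections where exactly 2 are defenders: C(13,2)·C(13,3) = 78·286 = 22308.
Conditional probability = 22308/64493 = 156/451.

156/451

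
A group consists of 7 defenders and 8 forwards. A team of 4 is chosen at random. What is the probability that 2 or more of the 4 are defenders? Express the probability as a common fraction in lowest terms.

There are C(15,4) = 1365 ways to choose the 4.
Count the complement (fewer than 2 defenders): C(7,0)·C(8,4) + C(7,1)·C(8,3) = 70 + 392 = 462.
Probability = 1 − 462/1365 = 903/1365 = 43/65.

43/65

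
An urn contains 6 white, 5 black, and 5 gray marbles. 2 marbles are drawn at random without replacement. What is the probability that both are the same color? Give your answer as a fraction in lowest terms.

7/24

There are C(16,2) = 120 ways to draw 2 marbles.
All same color: C(6,2) + C(5,2) + C(5,2) = 15 + 10 + 10 = 35.
Probability = 35/120 = 7/24.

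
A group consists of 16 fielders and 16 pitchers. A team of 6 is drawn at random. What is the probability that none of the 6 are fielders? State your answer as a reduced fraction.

There are C(32,6) = 906192 possible selections.
Selections with no fielders (all pitchers): C(16,6) = 8008.
Probability = 8008/906192 = 143/16182.

143/16182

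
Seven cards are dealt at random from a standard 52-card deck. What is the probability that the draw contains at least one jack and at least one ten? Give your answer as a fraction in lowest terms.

3105873/16723070

There are C(52,7) = 133784560 possible draws.
By inclusion-exclusion on the complements, draws missing all jacks or all tens: C(48,7) + C(48,7) − C(44,7) = 73629072 + 73629072 − 38320568 = 108937576.
So draws with at least one of each: 133784560 − 108937576 = 24846984, probability 24846984/133784560 = 3105873/16723070.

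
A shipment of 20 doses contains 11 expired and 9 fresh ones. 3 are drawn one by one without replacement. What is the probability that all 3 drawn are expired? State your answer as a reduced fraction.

11/76

Multiply the conditional probabilities at each draw: 11/20 · 10/19 · 9/18 = 990/6840 = 11/76.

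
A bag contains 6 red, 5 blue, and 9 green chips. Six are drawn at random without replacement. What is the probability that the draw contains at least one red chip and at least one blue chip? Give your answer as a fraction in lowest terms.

There are C(20,6) = 38760 possible draws.
By inclusion-exclusion on the complements, draws missing all red or all blue: C(14,6) + C(15,6) − C(9,6) = 3003 + 5005 − 84 = 7924.
So draws with at least one of each: 38760 − 7924 = 30836, probability 30836/38760 = 7709/9690.

7709/9690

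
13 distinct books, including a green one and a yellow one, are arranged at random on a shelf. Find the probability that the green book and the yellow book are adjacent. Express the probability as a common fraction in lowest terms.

2/13

There are 13! = 6227020800 arrangements.
Treat the green book and the yellow book as a block: 12! arrangements of the blocks × 2 orders within the block = 2·479001600 = 958003200.
Probability = 958003200/6227020800 = 2/13.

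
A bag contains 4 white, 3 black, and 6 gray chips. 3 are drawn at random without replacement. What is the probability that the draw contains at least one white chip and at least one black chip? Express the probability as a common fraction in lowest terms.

There are C(13,3) = 286 possible draws.
By inclusion-exclusion on the complements, draws missing all white or all black: C(9,3) + C(10,3) − C(6,3) = 84 + 120 − 20 = 184.
So draws with at least one of each: 286 − 184 = 102, probability 102/286 = 51/143.

51/143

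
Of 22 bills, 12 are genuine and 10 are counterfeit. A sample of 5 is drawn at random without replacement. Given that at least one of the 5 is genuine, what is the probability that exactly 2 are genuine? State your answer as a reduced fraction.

Work in counts. Selections with at least one genuine: C(22,5) − C(10,5) = 26334 − 252 = 26082.
Of those, selections where exactly 2 are genuine: C(12,2)·C(10,3) = 66·120 = 7920.
Conditional probability = 7920/26082 = 440/1449.

440/1449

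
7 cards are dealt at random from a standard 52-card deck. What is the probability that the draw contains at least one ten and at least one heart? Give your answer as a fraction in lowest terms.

53122231/133784560

There are C(52,7) = 133784560 possible draws.
By inclusion-exclusion on the complements, draws missing all tens or all hearts: C(48,7) + C(39,7) − C(36,7) = 73629072 + 15380937 − 8347680 = 80662329.
So draws with at least one of each: 133784560 − 80662329 = 53122231, probability 53122231/133784560.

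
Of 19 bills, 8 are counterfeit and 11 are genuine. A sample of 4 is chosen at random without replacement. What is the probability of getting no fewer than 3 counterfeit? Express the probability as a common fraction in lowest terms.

There are C(19,4) = 3876 ways to choose the 4.
Favorable selections (no fewer than 3 counterfeit): C(8,3)·C(11,1) + C(8,4)·C(11,0) = 616 + 70 = 686.
Probability = 686/3876 = 343/1938.

343/1938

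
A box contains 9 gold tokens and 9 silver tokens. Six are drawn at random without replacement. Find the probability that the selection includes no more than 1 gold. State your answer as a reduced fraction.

29/442

Total selections: C(18,6) = 18564.
Favorable selections (no more than 1 gold): C(9,0)·C(9,6) + C(9,1)·C(9,5) = 84 + 1134 = 1218.
Probability = 1218/18564 = 29/442.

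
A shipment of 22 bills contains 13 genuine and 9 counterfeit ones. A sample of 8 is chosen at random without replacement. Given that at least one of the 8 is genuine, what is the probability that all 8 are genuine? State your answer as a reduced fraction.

11/2733

Work in counts. Selections with at least one genuine: C(22,8) − C(9,8) = 319770 − 9 = 319761.
Of those, selections where all 8 are genuine: C(13,8) = 1287.
Conditional probability = 1287/319761 = 11/2733.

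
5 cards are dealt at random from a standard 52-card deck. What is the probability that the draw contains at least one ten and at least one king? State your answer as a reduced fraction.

6509/64974

There are C(52,5) = 2598960 possible draws.
By inclusion-exclusion on the complements, draws missing all tens or all kings: C(48,5) + C(48,5) − C(44,5) = 1712304 + 1712304 − 1086008 = 2338600.
So draws with at least one of each: 2598960 − 2338600 = 260360, probability 260360/2598960 = 6509/64974.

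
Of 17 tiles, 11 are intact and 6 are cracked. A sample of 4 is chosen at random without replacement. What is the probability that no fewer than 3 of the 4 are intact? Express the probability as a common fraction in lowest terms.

There are C(17,4) = 2380 ways to choose the 4.
Favorable selections (no fewer than 3 intact): C(11,3)·C(6,1) + C(11,4)·C(6,0) = 990 + 330 = 1320.
Probability = 1320/2380 = 66/119.

66/119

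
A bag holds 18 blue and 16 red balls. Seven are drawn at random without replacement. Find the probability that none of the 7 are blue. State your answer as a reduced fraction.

65/30566

There are C(34,7) = 5379616 possible selections.
Selections with no blue (all red): C(16,7) = 11440.
Probability = 11440/5379616 = 65/30566.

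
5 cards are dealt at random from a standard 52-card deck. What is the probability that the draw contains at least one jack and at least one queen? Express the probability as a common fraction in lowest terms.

6509/64974

There are C(52,5) = 2598960 possible draws.
By inclusion-exclusion on the complements, draws missing all jacks or all queens: C(48,5) + C(48,5) − C(44,5) = 1712304 + 1712304 − 1086008 = 2338600.
So draws with at least one of each: 2598960 − 2338600 = 260360, probability 260360/2598960 = 6509/64974.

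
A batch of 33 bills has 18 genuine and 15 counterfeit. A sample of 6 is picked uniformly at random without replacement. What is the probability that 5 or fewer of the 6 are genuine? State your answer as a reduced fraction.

38893/39556

There are C(33,6) = 1107568 ways to choose the 6.
The complement is exactly 6 genuine: C(18,6)·C(15,0) = 18564.
Probability = 1 − 18564/1107568 = 1089004/1107568 = 38893/39556.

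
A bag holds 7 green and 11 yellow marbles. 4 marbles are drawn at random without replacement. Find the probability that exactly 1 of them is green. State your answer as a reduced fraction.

Total number of selections: C(18,4) = 3060.
Selections with exactly 1 green: choose 1 of the 7 green and 3 of the 11 yellow, C(7,1)·C(11,3) = 7·165 = 1155.
Probability = 1155/3060 = 77/204.

77/204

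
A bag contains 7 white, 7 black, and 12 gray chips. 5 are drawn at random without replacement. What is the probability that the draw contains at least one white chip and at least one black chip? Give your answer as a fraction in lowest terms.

There are C(26,5) = 65780 possible draws.
By inclusion-exclusion on the complements, draws missing all white or all black: C(19,5) + C(19,5) − C(12,5) = 11628 + 11628 − 792 = 22464.
So draws with at least one of each: 65780 − 22464 = 43316, probability 43316/65780 = 833/1265.

833/1265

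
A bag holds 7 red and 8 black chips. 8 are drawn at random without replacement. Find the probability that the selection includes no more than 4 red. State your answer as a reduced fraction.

337/429

Total selections: C(15,8) = 6435.
Count the complement (more than 4 red): C(7,5)·C(8,3) + C(7,6)·C(8,2) + C(7,7)·C(8,1) = 1176 + 196 + 8 = 1380.
Probability = 1 − 1380/6435 = 5055/6435 = 337/429.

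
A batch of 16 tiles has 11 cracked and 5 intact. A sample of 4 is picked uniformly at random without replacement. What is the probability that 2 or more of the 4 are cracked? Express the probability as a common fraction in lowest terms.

341/364

There are C(16,4) = 1820 ways to choose the 4.
Favorable selections (2 or more cracked): C(11,2)·C(5,2) + C(11,3)·C(5,1) + C(11,4)·C(5,0) = 550 + 825 + 330 = 1705.
Probability = 1705/1820 = 341/364.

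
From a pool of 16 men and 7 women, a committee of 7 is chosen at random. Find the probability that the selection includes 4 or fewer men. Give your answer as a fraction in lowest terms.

There are C(23,7) = 245157 ways to choose the 7.
Count the complement (more than 4 men): C(16,5)·C(7,2) + C(16,6)·C(7,1) + C(16,7)·C(7,0) = 91728 + 56056 + 11440 = 159224.
Probability = 1 − 159224/245157 = 85933/245157.

85933/245157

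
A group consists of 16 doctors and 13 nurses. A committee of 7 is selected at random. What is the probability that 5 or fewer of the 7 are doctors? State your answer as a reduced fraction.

27793/30015

There are C(29,7) = 1560780 ways to choose the 7.
Count the complement (more than 5 doctors): C(16,6)·C(13,1) + C(16,7)·C(13,0) = 104104 + 11440 = 115544.
Probability = 1 − 115544/1560780 = 1445236/1560780 = 27793/30015.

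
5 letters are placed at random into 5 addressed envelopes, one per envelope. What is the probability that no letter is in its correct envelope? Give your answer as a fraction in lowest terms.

There are 5! = 120 assignments.
By inclusion-exclusion, assignments with no fixed points: C(5,0)·5! − C(5,1)·4! + C(5,2)·3! − C(5,3)·2! + C(5,4)·1! − C(5,5)·0! = 44.
Probability = 44/120 = 11/30.

11/30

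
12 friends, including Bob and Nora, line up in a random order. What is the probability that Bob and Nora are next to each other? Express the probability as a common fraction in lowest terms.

There are 12! = 479001600 arrangements.
Treat Bob and Nora as a block: 11! arrangements of the blocks × 2 orders within the block = 2·39916800 = 79833600.
Probability = 79833600/479001600 = 1/6.

1/6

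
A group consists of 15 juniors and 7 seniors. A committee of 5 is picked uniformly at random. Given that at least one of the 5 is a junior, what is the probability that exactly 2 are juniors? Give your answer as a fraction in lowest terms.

Work in counts. Selections with at least one junior: C(22,5) − C(7,5) = 26334 − 21 = 26313.
Of those, selections where exactly 2 are juniors: C(15,2)·C(7,3) = 105·35 = 3675.
Conditional probability = 3675/26313 = 25/179.

25/179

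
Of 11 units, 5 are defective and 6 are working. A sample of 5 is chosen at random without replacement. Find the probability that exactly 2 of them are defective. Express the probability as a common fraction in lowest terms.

Total number of selections: C(11,5) = 462.
Selections with exactly 2 defective: choose 2 of the 5 defective and 3 of the 6 working, C(5,2)·C(6,3) = 10·20 = 200.
Probability = 200/462 = 100/231.

100/231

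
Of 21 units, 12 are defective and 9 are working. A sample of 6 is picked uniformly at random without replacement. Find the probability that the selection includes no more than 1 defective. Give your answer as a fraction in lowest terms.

1/34

There are C(21,6) = 54264 ways to choose the 6.
Favorable selections (no more than 1 defective): C(12,0)·C(9,6) + C(12,1)·C(9,5) = 84 + 1512 = 1596.
Probability = 1596/54264 = 1/34.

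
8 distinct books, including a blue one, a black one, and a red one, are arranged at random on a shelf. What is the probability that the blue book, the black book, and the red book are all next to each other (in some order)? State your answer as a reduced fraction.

There are 8! = 40320 arrangements.
Treat the three as one block: 6! placements × 3! orders within the block = 720·6 = 4320.
Probability = 4320/40320 = 3/28.

3/28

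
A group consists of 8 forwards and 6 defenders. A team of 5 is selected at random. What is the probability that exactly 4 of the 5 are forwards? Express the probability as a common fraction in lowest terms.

There are C(14,5) = 2002 ways to choose 5 from 14.
Selections with exactly 4 forwards: choose 4 of the 8 forwards and 1 of the 6 defenders, C(8,4)·C(6,1) = 70·6 = 420.
Probability = 420/2002 = 30/143.

30/143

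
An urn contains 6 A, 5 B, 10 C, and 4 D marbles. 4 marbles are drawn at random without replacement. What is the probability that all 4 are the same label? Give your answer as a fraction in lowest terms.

There are C(25,4) = 12650 ways to draw 4 marbles.
All same label: C(6,4) + C(5,4) + C(10,4) + C(4,4) = 15 + 5 + 210 + 1 = 231.
Probability = 231/12650 = 21/1150.

21/1150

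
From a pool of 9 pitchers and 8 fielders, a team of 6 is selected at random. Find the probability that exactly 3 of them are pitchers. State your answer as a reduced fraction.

84/221

The sample space is all 6-subsets of the 17: C(17,6) = 12376.
Selections with exactly 3 pitchers: choose 3 of the 9 pitchers and 3 of the 8 fielders, C(9,3)·C(8,3) = 84·56 = 4704.
Probability = 4704/12376 = 84/221.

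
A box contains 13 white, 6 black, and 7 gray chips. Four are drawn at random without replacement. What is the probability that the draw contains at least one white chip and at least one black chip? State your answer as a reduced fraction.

29/46

There are C(26,4) = 14950 possible draws.
By inclusion-exclusion on the complements, draws missing all white or all black: C(13,4) + C(20,4) − C(7,4) = 715 + 4845 − 35 = 5525.
So draws with at least one of each: 14950 − 5525 = 9425, probability 9425/14950 = 29/46.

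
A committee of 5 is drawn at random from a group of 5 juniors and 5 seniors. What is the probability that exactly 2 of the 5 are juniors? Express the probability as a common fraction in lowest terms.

There are C(10,5) = 252 ways to choose 5 from 10.
Selections with exactly 2 juniors: choose 2 of the 5 juniors and 3 of the 5 seniors, C(5,2)·C(5,3) = 10·10 = 100.
Probability = 100/252 = 25/63.

25/63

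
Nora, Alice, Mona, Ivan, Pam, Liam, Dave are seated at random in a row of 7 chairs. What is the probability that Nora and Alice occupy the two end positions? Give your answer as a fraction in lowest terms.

There are 7! = 5040 arrangements.
Place Nora and Alice at the ends in 2 ways, arrange the remaining 5 in 5! = 120 ways: 2·120 = 240.
Probability = 240/5040 = 1/21.

1/21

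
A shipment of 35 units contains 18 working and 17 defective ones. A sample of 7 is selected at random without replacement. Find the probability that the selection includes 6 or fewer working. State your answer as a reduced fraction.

49211/49445

There are C(35,7) = 6724520 ways to choose the 7.
The complement is exactly 7 working: C(18,7)·C(17,0) = 31824.
Probability = 1 − 31824/6724520 = 6692696/6724520 = 49211/49445.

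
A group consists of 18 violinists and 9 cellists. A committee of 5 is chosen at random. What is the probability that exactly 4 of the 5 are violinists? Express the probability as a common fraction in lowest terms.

102/299

The sample space is all 5-subsets of the 27: C(27,5) = 80730.
Selections with exactly 4 violinists: choose 4 of the 18 violinists and 1 of the 9 cellists, C(18,4)·C(9,1) = 3060·9 = 27540.
Probability = 27540/80730 = 102/299.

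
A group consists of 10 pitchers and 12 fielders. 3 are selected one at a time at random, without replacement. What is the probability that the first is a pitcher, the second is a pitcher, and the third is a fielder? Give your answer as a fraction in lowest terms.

9/77

Multiply the conditional probabilities at each draw: 10/22 · 9/21 · 12/20 = 1080/9240 = 9/77.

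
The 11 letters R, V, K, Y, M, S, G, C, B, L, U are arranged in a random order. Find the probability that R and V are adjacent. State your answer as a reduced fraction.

There are 11! = 39916800 arrangements.
Treat R and V as a block: 10! arrangements of the blocks × 2 orders within the block = 2·3628800 = 7257600.
Probability = 7257600/39916800 = 2/11.

2/11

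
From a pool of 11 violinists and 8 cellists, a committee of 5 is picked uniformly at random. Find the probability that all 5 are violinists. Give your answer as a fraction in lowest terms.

77/1938

There are C(19,5) = 11628 possible selections.
Selections with all violinists: C(11,5) = 462.
Probability = 462/11628 = 77/1938.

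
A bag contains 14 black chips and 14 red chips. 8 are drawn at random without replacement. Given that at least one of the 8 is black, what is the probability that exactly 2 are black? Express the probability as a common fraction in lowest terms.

91/1034

Work in counts. Selections with at least one black: C(28,8) − C(14,8) = 3108105 − 3003 = 3105102.
Of those, selections where exactly 2 are black: C(14,2)·C(14,6) = 91·3003 = 273273.
Conditional probability = 273273/3105102 = 91/1034.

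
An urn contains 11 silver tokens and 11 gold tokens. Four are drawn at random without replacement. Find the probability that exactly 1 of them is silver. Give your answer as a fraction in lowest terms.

Total number of selections: C(22,4) = 7315.
Selections with exactly 1 silver: choose 1 of the 11 silver and 3 of the 11 gold, C(11,1)·C(11,3) = 11·165 = 1815.
Probability = 1815/7315 = 33/133.

33/133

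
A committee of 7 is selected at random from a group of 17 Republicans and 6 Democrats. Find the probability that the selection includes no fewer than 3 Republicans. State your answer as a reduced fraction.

Total selections: C(23,7) = 245157.
Favorable selections (no fewer than 3 Republicans): C(17,3)·C(6,4) + C(17,4)·C(6,3) + C(17,5)·C(6,2) + C(17,6)·C(6,1) + C(17,7)·C(6,0) = 10200 + 47600 + 92820 + 74256 + 19448 = 244324.
Probability = 244324/245157 = 14372/14421.

14372/14421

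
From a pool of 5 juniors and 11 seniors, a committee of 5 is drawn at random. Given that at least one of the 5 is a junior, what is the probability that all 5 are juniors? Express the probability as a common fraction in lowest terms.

1/3906

Work in counts. Selections with at least one junior: C(16,5) − C(11,5) = 4368 − 462 = 3906.
Of those, selections where all 5 are juniors: C(5,5) = 1.
Conditional probability = 1/3906.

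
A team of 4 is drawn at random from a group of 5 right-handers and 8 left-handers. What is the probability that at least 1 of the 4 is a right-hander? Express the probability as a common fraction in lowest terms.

There are C(13,4) = 715 ways to choose the 4.
The complement is all 4 are left-handers: C(8,4) = 70.
Probability = 1 − 70/715 = 645/715 = 129/143.

129/143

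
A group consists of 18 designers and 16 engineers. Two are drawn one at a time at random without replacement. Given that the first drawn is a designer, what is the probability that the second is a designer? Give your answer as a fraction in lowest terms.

After removing one designer, 33 remain: 17 designers and 16 engineers.
So the probability the next is a designer is 17/33.

17/33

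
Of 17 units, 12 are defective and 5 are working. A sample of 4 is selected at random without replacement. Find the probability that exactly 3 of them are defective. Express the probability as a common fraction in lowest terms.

There are C(17,4) = 2380 ways to choose 4 from 17.
Selections with exactly 3 defective: choose 3 of the 12 defective and 1 of the 5 working, C(12,3)·C(5,1) = 220·5 = 1100.
Probability = 1100/2380 = 55/119.

55/119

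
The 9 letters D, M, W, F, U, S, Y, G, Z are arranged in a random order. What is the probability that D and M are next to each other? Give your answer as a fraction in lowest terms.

There are 9! = 362880 arrangements.
Treat D and M as a block: 8! arrangements of the blocks × 2 orders within the block = 2·40320 = 80640.
Probability = 80640/362880 = 2/9.

2/9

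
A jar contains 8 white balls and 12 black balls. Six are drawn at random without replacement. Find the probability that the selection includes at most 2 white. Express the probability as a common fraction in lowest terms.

176/323

There are C(20,6) = 38760 ways to choose the 6.
Favorable selections (at most 2 white): C(8,0)·C(12,6) + C(8,1)·C(12,5) + C(8,2)·C(12,4) = 924 + 6336 + 13860 = 21120.
Probability = 21120/38760 = 176/323.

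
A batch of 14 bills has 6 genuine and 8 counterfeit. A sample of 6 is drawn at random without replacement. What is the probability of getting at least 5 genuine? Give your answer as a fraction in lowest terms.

7/429

Total selections: C(14,6) = 3003.
Favorable selections (at least 5 genuine): C(6,5)·C(8,1) + C(6,6)·C(8,0) = 48 + 1 = 49.
Probability = 49/3003 = 7/429.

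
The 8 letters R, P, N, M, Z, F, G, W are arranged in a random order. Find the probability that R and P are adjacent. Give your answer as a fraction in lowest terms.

1/4

There are 8! = 40320 arrangements.
Treat R and P as a block: 7! arrangements of the blocks × 2 orders within the block = 2·5040 = 10080.
Probability = 10080/40320 = 1/4.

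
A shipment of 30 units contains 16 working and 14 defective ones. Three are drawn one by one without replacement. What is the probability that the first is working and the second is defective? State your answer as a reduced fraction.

112/435

Multiply the conditional probabilities at each draw: 16/30 · 14/29 = 224/870 = 112/435.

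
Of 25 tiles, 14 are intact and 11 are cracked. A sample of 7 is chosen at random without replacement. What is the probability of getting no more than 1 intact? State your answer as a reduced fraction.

309/21850

Total selections: C(25,7) = 480700.
Favorable selections (no more than 1 intact): C(14,0)·C(11,7) + C(14,1)·C(11,6) = 330 + 6468 = 6798.
Probability = 6798/480700 = 309/21850.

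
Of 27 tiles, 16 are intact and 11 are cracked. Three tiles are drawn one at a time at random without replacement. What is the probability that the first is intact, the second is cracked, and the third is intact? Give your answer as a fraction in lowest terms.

88/585

Multiply the conditional probabilities at each draw: 16/27 · 11/26 · 15/25 = 2640/17550 = 88/585.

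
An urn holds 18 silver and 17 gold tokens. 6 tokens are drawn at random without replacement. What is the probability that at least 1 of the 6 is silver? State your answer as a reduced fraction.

1692/1705

There are C(35,6) = 1623160 ways to choose the 6.
Favorable selections (at least 1 silver): C(18,1)·C(17,5) + C(18,2)·C(17,4) + C(18,3)·C(17,3) + C(18,4)·C(17,2) + C(18,5)·C(17,1) + C(18,6)·C(17,0) = 111384 + 364140 + 554880 + 416160 + 145656 + 18564 = 1610784.
Probability = 1610784/1623160 = 1692/1705.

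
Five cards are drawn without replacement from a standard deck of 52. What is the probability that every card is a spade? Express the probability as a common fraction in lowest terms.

There are C(52,5) = 2598960 possible 5-card hands.
Hands that are all spades: C(13,5) = 1287.
Probability = 1287/2598960 = 33/66640.

33/66640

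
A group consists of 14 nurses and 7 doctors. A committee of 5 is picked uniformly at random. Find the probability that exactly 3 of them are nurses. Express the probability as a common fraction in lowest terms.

The sample space is all 5-subsets of the 21: C(21,5) = 20349.
Selections with exactly 3 nurses: choose 3 of the 14 nurses and 2 of the 7 doctors, C(14,3)·C(7,2) = 364·21 = 7644.
Probability = 7644/20349 = 364/969.

364/969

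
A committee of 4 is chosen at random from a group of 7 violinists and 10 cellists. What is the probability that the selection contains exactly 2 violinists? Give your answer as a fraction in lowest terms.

27/68

Total number of selections: C(17,4) = 2380.
Selections with exactly 2 violinists: choose 2 of the 7 violinists and 2 of the 10 cellists, C(7,2)·C(10,2) = 21·45 = 945.
Probability = 945/2380 = 27/68.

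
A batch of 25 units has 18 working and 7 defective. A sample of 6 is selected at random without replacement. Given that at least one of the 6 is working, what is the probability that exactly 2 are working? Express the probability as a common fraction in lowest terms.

85/2811

Work in counts. Selections with at least one working: C(25,6) − C(7,6) = 177100 − 7 = 177093.
Of those, selections where exactly 2 are working: C(18,2)·C(7,4) = 153·35 = 5355.
Conditional probability = 5355/177093 = 85/2811.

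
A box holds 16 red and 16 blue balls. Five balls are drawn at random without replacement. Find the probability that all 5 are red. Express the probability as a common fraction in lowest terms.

There are C(32,5) = 201376 possible selections.
Selections with all red: C(16,5) = 4368.
Probability = 4368/201376 = 39/1798.

39/1798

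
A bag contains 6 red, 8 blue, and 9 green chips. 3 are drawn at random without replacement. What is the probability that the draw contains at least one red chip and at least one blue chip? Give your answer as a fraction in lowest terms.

720/1771

There are C(23,3) = 1771 possible draws.
By inclusion-exclusion on the complements, draws missing all red or all blue: C(17,3) + C(15,3) − C(9,3) = 680 + 455 − 84 = 1051.
So draws with at least one of each: 1771 − 1051 = 720, probability 720/1771.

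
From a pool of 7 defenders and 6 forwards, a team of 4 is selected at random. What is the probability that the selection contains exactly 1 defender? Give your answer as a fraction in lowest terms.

28/143

Total number of selections: C(13,4) = 715.
Selections with exactly 1 defender: choose 1 of the 7 defenders and 3 of the 6 forwards, C(7,1)·C(6,3) = 7·20 = 140.
Probability = 140/715 = 28/143.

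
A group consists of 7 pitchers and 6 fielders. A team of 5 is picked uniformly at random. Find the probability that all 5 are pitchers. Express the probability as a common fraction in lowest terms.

7/429

There are C(13,5) = 1287 possible selections.
Selections with all pitchers: C(7,5) = 21.
Probability = 21/1287 = 7/429.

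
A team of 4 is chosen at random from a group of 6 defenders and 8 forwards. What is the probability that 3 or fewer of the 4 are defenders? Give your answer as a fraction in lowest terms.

986/1001

There are C(14,4) = 1001 ways to choose the 4.
The complement is exactly 4 defenders: C(6,4)·C(8,0) = 15.
Probability = 1 − 15/1001 = 986/1001.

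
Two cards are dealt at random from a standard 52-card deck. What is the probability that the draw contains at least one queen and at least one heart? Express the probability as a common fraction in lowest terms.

29/442

There are C(52,2) = 1326 possible draws.
By inclusion-exclusion on the complements, draws missing all queens or all hearts: C(48,2) + C(39,2) − C(36,2) = 1128 + 741 − 630 = 1239.
So draws with at least one of each: 1326 − 1239 = 87, probability 87/1326 = 29/442.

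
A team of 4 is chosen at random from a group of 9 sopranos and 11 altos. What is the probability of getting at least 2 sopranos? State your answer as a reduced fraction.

There are C(20,4) = 4845 ways to choose the 4.
Count the complement (fewer than 2 sopranos): C(9,0)·C(11,4) + C(9,1)·C(11,3) = 330 + 1485 = 1815.
Probability = 1 − 1815/4845 = 3030/4845 = 202/323.

202/323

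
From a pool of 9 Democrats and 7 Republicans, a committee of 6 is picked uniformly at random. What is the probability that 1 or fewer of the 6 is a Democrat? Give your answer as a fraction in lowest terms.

Total selections: C(16,6) = 8008.
Favorable selections (1 or fewer Democrat): C(9,0)·C(7,6) + C(9,1)·C(7,5) = 7 + 189 = 196.
Probability = 196/8008 = 7/286.

7/286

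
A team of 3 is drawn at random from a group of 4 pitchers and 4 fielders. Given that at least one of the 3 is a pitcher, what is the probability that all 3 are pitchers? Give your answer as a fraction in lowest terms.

Work in counts. Selections with at least one pitcher: C(8,3) − C(4,3) = 56 − 4 = 52.
Of those, selections where all 3 are pitchers: C(4,3) = 4.
Conditional probability = 4/52 = 1/13.

1/13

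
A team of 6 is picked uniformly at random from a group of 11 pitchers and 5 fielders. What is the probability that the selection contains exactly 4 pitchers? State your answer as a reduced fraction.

Total number of selections: C(16,6) = 8008.
Selections with exactly 4 pitchers: choose 4 of the 11 pitchers and 2 of the 5 fielders, C(11,4)·C(5,2) = 330·10 = 3300.
Probability = 3300/8008 = 75/182.

75/182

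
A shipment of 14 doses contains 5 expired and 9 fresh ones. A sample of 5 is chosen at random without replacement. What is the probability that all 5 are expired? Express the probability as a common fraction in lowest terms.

There are C(14,5) = 2002 possible selections.
Selections with all expired: C(5,5) = 1.
Probability = 1/2002.

1/2002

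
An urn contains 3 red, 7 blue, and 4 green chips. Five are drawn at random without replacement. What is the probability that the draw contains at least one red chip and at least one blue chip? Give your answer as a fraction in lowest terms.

There are C(14,5) = 2002 possible draws.
By inclusion-exclusion on the complements, draws missing all red or all blue: C(11,5) + C(7,5) − C(4,5) = 462 + 21 − 0 = 483.
So draws with at least one of each: 2002 − 483 = 1519, probability 1519/2002 = 217/286.

217/286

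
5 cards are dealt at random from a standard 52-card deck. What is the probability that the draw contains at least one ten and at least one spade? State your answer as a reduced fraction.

229297/866320

There are C(52,5) = 2598960 possible draws.
By inclusion-exclusion on the complements, draws missing all tens or all spades: C(48,5) + C(39,5) − C(36,5) = 1712304 + 575757 − 376992 = 1911069.
So draws with at least one of each: 2598960 − 1911069 = 687891, probability 687891/2598960 = 229297/866320.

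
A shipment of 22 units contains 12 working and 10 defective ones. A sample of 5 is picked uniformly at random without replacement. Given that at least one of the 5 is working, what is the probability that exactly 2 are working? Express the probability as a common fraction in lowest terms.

Work in counts. Selections with at least one working: C(22,5) − C(10,5) = 26334 − 252 = 26082.
Of those, selections where exactly 2 are working: C(12,2)·C(10,3) = 66·120 = 7920.
Conditional probability = 7920/26082 = 440/1449.

440/1449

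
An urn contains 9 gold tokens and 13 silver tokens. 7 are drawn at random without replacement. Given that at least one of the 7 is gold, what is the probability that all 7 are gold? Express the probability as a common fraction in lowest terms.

3/14069

Work in counts. Selections with at least one gold: C(22,7) − C(13,7) = 170544 − 1716 = 168828.
Of those, selections where all 7 are gold: C(9,7) = 36.
Conditional probability = 36/168828 = 3/14069.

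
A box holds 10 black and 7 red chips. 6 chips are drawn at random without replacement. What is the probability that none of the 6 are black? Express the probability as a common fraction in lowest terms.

There are C(17,6) = 12376 possible selections.
Selections with no black (all red): C(7,6) = 7.
Probability = 7/12376 = 1/1768.

1/1768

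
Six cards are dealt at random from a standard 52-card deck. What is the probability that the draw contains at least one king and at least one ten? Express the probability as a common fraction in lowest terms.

718637/5089630

There are C(52,6) = 20358520 possible draws.
By inclusion-exclusion on the complements, draws missing all kings or all tens: C(48,6) + C(48,6) − C(44,6) = 12271512 + 12271512 − 7059052 = 17483972.
So draws with at least one of each: 20358520 − 17483972 = 2874548, probability 2874548/20358520 = 718637/5089630.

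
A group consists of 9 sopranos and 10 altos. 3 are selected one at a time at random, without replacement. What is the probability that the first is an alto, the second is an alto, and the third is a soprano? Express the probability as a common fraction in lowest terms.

Multiply the conditional probabilities at each draw: 10/19 · 9/18 · 9/17 = 810/5814 = 45/323.

45/323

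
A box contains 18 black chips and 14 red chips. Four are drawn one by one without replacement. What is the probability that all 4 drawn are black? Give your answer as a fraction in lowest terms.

153/1798

Multiply the conditional probabilities at each draw: 18/32 · 17/31 · 16/30 · 15/29 = 73440/863040 = 153/1798.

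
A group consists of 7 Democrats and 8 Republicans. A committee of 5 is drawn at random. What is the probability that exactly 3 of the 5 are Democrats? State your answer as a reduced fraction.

There are C(15,5) = 3003 ways to choose 5 from 15.
Selections with exactly 3 Democrats: choose 3 of the 7 Democrats and 2 of the 8 Republicans, C(7,3)·C(8,2) = 35·28 = 980.
Probability = 980/3003 = 140/429.

140/429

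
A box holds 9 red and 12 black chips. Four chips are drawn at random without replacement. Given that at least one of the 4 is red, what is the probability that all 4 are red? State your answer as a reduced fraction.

7/305

Work in counts. Selections with at least one red: C(21,4) − C(12,4) = 5985 − 495 = 5490.
Of those, selections where all 4 are red: C(9,4) = 126.
Conditional probability = 126/5490 = 7/305.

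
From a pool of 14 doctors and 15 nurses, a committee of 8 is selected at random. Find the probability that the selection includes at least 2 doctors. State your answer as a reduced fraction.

Total selections: C(29,8) = 4292145.
Count the complement (fewer than 2 doctors): C(14,0)·C(15,8) + C(14,1)·C(15,7) = 6435 + 90090 = 96525.
Probability = 1 − 96525/4292145 = 4195620/4292145 = 652/667.

652/667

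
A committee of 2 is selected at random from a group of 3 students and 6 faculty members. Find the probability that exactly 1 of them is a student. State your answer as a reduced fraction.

1/2

There are C(9,2) = 36 ways to choose 2 from 9.
Selections with exactly 1 student: choose 1 of the 3 students and 1 of the 6 faculty members, C(3,1)·C(6,1) = 3·6 = 18.
Probability = 18/36 = 1/2.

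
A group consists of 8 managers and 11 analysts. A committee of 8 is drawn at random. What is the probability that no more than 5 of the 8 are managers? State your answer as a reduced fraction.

Total selections: C(19,8) = 75582.
Count the complement (more than 5 managers): C(8,6)·C(11,2) + C(8,7)·C(11,1) + C(8,8)·C(11,0) = 1540 + 88 + 1 = 1629.
Probability = 1 − 1629/75582 = 73953/75582 = 8217/8398.

8217/8398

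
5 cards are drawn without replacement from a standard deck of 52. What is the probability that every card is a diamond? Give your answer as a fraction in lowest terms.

There are C(52,5) = 2598960 possible 5-card hands.
Hands that are all diamonds: C(13,5) = 1287.
Probability = 1287/2598960 = 33/66640.

33/66640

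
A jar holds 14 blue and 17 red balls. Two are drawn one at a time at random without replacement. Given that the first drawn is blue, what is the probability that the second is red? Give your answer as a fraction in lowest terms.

17/30

After removing one blue, 30 remain: 13 blue and 17 red.
So the probability the next is red is 17/30.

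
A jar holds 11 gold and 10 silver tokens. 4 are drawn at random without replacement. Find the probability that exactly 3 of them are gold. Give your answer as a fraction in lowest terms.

110/399

The sample space is all 4-subsets of the 21: C(21,4) = 5985.
Selections with exactly 3 gold: choose 3 of the 11 gold and 1 of the 10 silver, C(11,3)·C(10,1) = 165·10 = 1650.
Probability = 1650/5985 = 110/399.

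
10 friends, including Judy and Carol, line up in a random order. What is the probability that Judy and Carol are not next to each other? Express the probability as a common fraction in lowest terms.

4/5

There are 10! = 3628800 arrangements.
Arrangements with Judy and Carol adjacent: 2·9! = 725760.
So not adjacent: 3628800 − 725760 = 2903040, probability 2903040/3628800 = 4/5.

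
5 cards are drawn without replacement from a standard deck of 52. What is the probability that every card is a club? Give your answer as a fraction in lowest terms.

There are C(52,5) = 2598960 possible 5-card hands.
Hands that are all clubs: C(13,5) = 1287.
Probability = 1287/2598960 = 33/66640.

33/66640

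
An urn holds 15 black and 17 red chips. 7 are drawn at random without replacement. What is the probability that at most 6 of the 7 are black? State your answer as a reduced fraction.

Total selections: C(32,7) = 3365856.
The complement is exactly 7 black: C(15,7)·C(17,0) = 6435.
Probability = 1 − 6435/3365856 = 3359421/3365856 = 28713/28768.

28713/28768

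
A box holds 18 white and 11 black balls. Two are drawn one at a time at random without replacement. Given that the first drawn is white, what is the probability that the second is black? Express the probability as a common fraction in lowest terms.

After removing one white, 28 remain: 17 white and 11 black.
So the probability the next is black is 11/28.

11/28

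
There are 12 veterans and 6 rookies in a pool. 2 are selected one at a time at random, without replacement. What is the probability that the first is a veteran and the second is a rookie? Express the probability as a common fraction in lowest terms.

Multiply the conditional probabilities at each draw: 12/18 · 6/17 = 72/306 = 4/17.

4/17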